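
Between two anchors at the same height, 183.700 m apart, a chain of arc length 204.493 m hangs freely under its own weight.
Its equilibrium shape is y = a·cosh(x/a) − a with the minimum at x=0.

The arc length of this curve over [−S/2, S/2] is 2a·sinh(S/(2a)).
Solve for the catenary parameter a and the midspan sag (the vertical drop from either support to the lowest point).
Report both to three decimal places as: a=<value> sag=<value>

a=113.300 sag=39.315

seed: a₀ = √(S³/(24(L−S))) = √(183.700³/(24·20.793)) = 111.454995
iter 1: u=0.824099  f(a)=+7.176e-01  f'(a)=-3.991e-01  a ← 111.454995 − (+7.176e-01/-3.991e-01) = 113.253106
iter 2: u=0.811015  f(a)=+1.773e-02  f'(a)=-3.796e-01  a ← 113.253106 − (+1.773e-02/-3.796e-01) = 113.299828
iter 3: u=0.810681  f(a)=+1.144e-05  f'(a)=-3.791e-01  a ← 113.299828 − (+1.144e-05/-3.791e-01) = 113.299858
iter 4: u=0.810681  f(a)=+4.803e-12  f'(a)=-3.791e-01  a ← 113.299858 − (+4.803e-12/-3.791e-01) = 113.299858
converged: |Δa| < 1e-12 after 4 iterations
sag = a·(cosh(S/(2a)) − 1) = 113.299858·(cosh(0.810681) − 1) = 39.314704
T_max/T_min = cosh(S/(2a)) = 1.346997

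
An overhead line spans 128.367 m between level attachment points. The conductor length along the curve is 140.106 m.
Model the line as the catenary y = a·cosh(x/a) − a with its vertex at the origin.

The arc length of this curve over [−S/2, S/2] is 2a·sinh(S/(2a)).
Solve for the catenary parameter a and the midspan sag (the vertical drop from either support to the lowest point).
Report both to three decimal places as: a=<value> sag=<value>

seed: a₀ = √(S³/(24(L−S))) = √(128.367³/(24·11.739)) = 86.648074
iter 1: u=0.740738  f(a)=+3.263e-01  f'(a)=-2.861e-01  a ← 86.648074 − (+3.263e-01/-2.861e-01) = 87.788487
iter 2: u=0.731115  f(a)=+6.554e-03  f'(a)=-2.747e-01  a ← 87.788487 − (+6.554e-03/-2.747e-01) = 87.812342
iter 3: u=0.730917  f(a)=+2.764e-06  f'(a)=-2.745e-01  a ← 87.812342 − (+2.764e-06/-2.745e-01) = 87.812352
iter 4: u=0.730917  f(a)=+5.116e-13  f'(a)=-2.745e-01  a ← 87.812352 − (+5.116e-13/-2.745e-01) = 87.812352
converged: |Δa| < 1e-12 after 4 iterations
sag = a·(cosh(S/(2a)) − 1) = 87.812352·(cosh(0.730917) − 1) = 24.519442
T_max/T_min = cosh(S/(2a)) = 1.279225

a=87.812 sag=24.519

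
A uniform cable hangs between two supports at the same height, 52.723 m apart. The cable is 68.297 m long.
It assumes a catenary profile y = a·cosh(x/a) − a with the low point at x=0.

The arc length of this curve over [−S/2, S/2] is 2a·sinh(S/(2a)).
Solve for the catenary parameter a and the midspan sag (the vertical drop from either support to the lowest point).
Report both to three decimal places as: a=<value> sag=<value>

a=20.625 sag=19.269

seed: a₀ = √(S³/(24(L−S))) = √(52.723³/(24·15.574)) = 19.801335
iter 1: u=1.331299  f(a)=+1.440e+00  f'(a)=-1.870e+00  a ← 19.801335 − (+1.440e+00/-1.870e+00) = 20.571274
iter 2: u=1.281471  f(a)=+8.824e-02  f'(a)=-1.647e+00  a ← 20.571274 − (+8.824e-02/-1.647e+00) = 20.624841
iter 3: u=1.278143  f(a)=+3.793e-04  f'(a)=-1.633e+00  a ← 20.624841 − (+3.793e-04/-1.633e+00) = 20.625073
iter 4: u=1.278129  f(a)=+7.073e-09  f'(a)=-1.633e+00  a ← 20.625073 − (+7.073e-09/-1.633e+00) = 20.625073
iter 5: u=1.278129  f(a)=-1.421e-14  f'(a)=-1.633e+00  a ← 20.625073 − (-1.421e-14/-1.633e+00) = 20.625073
converged: |Δa| < 1e-12 after 5 iterations
sag = a·(cosh(S/(2a)) − 1) = 20.625073·(cosh(1.278129) − 1) = 19.268707
T_max/T_min = cosh(S/(2a)) = 1.934237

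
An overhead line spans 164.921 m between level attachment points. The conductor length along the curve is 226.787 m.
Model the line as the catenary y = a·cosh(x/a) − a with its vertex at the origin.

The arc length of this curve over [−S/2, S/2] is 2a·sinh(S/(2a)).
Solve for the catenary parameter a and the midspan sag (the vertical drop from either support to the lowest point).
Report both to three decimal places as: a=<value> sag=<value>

seed: a₀ = √(S³/(24(L−S))) = √(164.921³/(24·61.866)) = 54.964502
iter 1: u=1.500250  f(a)=+7.347e+00  f'(a)=-2.800e+00  a ← 54.964502 − (+7.347e+00/-2.800e+00) = 57.588270
iter 2: u=1.431897  f(a)=+5.589e-01  f'(a)=-2.389e+00  a ← 57.588270 − (+5.589e-01/-2.389e+00) = 57.822190
iter 3: u=1.426105  f(a)=+3.822e-03  f'(a)=-2.356e+00  a ← 57.822190 − (+3.822e-03/-2.356e+00) = 57.823812
iter 4: u=1.426065  f(a)=+1.814e-07  f'(a)=-2.356e+00  a ← 57.823812 − (+1.814e-07/-2.356e+00) = 57.823812
iter 5: u=1.426065  f(a)=-2.842e-14  f'(a)=-2.356e+00  a ← 57.823812 − (-2.842e-14/-2.356e+00) = 57.823812
converged: |Δa| < 1e-12 after 5 iterations
sag = a·(cosh(S/(2a)) − 1) = 57.823812·(cosh(1.426065) − 1) = 69.462004
T_max/T_min = cosh(S/(2a)) = 2.201270

a=57.824 sag=69.462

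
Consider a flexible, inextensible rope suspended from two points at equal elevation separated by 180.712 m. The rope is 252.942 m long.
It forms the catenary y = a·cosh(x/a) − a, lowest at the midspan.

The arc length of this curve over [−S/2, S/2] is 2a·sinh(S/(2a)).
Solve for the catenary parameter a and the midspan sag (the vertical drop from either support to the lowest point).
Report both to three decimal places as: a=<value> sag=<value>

seed: a₀ = √(S³/(24(L−S))) = √(180.712³/(24·72.230)) = 58.346668
iter 1: u=1.548606  f(a)=+9.172e+00  f'(a)=-3.123e+00  a ← 58.346668 − (+9.172e+00/-3.123e+00) = 61.283877
iter 2: u=1.474385  f(a)=+7.381e-01  f'(a)=-2.639e+00  a ← 61.283877 − (+7.381e-01/-2.639e+00) = 61.563605
iter 3: u=1.467685  f(a)=+5.704e-03  f'(a)=-2.598e+00  a ← 61.563605 − (+5.704e-03/-2.598e+00) = 61.565800
iter 4: u=1.467633  f(a)=+3.465e-07  f'(a)=-2.598e+00  a ← 61.565800 − (+3.465e-07/-2.598e+00) = 61.565801
iter 5: u=1.467633  f(a)=+2.842e-14  f'(a)=-2.598e+00  a ← 61.565801 − (+2.842e-14/-2.598e+00) = 61.565801
converged: |Δa| < 1e-12 after 5 iterations
sag = a·(cosh(S/(2a)) − 1) = 61.565801·(cosh(1.467633) − 1) = 79.094292
T_max/T_min = cosh(S/(2a)) = 2.284712

a=61.566 sag=79.094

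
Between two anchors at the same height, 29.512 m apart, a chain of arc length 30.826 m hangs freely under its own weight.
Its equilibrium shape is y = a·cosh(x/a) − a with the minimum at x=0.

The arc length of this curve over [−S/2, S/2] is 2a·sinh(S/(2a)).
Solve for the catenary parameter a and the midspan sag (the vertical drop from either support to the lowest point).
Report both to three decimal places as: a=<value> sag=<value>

seed: a₀ = √(S³/(24(L−S))) = √(29.512³/(24·1.314)) = 28.549247
iter 1: u=0.516861  f(a)=+1.766e-02  f'(a)=-9.453e-02  a ← 28.549247 − (+1.766e-02/-9.453e-02) = 28.736095
iter 2: u=0.513501  f(a)=+1.749e-04  f'(a)=-9.267e-02  a ← 28.736095 − (+1.749e-04/-9.267e-02) = 28.737983
iter 3: u=0.513467  f(a)=+1.753e-08  f'(a)=-9.265e-02  a ← 28.737983 − (+1.753e-08/-9.265e-02) = 28.737983
iter 4: u=0.513467  f(a)=+0.000e+00  f'(a)=-9.265e-02  a ← 28.737983 − (+0.000e+00/-9.265e-02) = 28.737983
converged: |Δa| < 1e-12 after 4 iterations
sag = a·(cosh(S/(2a)) − 1) = 28.737983·(cosh(0.513467) − 1) = 3.872326
T_max/T_min = cosh(S/(2a)) = 1.134746

a=28.738 sag=3.872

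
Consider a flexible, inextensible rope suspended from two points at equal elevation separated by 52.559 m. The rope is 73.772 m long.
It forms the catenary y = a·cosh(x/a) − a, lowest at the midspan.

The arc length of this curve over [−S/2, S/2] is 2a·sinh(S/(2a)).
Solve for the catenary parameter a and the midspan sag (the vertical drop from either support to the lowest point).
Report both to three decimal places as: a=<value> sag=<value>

seed: a₀ = √(S³/(24(L−S))) = √(52.559³/(24·21.213)) = 16.887446
iter 1: u=1.556156  f(a)=+2.722e+00  f'(a)=-3.176e+00  a ← 16.887446 − (+2.722e+00/-3.176e+00) = 17.744478
iter 2: u=1.480996  f(a)=+2.209e-01  f'(a)=-2.679e+00  a ← 17.744478 − (+2.209e-01/-2.679e+00) = 17.826929
iter 3: u=1.474146  f(a)=+1.739e-03  f'(a)=-2.637e+00  a ← 17.826929 − (+1.739e-03/-2.637e+00) = 17.827588
iter 4: u=1.474092  f(a)=+1.097e-07  f'(a)=-2.637e+00  a ← 17.827588 − (+1.097e-07/-2.637e+00) = 17.827588
iter 5: u=1.474092  f(a)=+1.421e-14  f'(a)=-2.637e+00  a ← 17.827588 − (+1.421e-14/-2.637e+00) = 17.827588
converged: |Δa| < 1e-12 after 5 iterations
sag = a·(cosh(S/(2a)) − 1) = 17.827588·(cosh(1.474092) − 1) = 23.140691
T_max/T_min = cosh(S/(2a)) = 2.298027

a=17.828 sag=23.141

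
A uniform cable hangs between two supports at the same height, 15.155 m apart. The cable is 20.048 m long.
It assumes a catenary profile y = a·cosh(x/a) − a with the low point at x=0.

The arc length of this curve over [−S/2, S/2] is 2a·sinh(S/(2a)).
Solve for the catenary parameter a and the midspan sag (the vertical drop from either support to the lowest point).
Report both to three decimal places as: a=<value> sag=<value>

seed: a₀ = √(S³/(24(L−S))) = √(15.155³/(24·4.893)) = 5.444283
iter 1: u=1.391827  f(a)=+4.964e-01  f'(a)=-2.171e+00  a ← 5.444283 − (+4.964e-01/-2.171e+00) = 5.672964
iter 2: u=1.335721  f(a)=+3.299e-02  f'(a)=-1.891e+00  a ← 5.672964 − (+3.299e-02/-1.891e+00) = 5.690411
iter 3: u=1.331626  f(a)=+1.686e-04  f'(a)=-1.872e+00  a ← 5.690411 − (+1.686e-04/-1.872e+00) = 5.690501
iter 4: u=1.331605  f(a)=+4.457e-09  f'(a)=-1.871e+00  a ← 5.690501 − (+4.457e-09/-1.871e+00) = 5.690501
iter 5: u=1.331605  f(a)=+3.553e-15  f'(a)=-1.871e+00  a ← 5.690501 − (+3.553e-15/-1.871e+00) = 5.690501
converged: |Δa| < 1e-12 after 5 iterations
sag = a·(cosh(S/(2a)) − 1) = 5.690501·(cosh(1.331605) − 1) = 5.836094
T_max/T_min = cosh(S/(2a)) = 2.025585

a=5.691 sag=5.836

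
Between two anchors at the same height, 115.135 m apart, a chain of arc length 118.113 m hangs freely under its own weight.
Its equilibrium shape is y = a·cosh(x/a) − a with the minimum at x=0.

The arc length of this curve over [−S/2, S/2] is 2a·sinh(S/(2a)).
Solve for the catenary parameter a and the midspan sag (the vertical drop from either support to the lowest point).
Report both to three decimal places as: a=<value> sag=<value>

seed: a₀ = √(S³/(24(L−S))) = √(115.135³/(24·2.978)) = 146.131244
iter 1: u=0.393944  f(a)=+2.319e-02  f'(a)=-4.139e-02  a ← 146.131244 − (+2.319e-02/-4.139e-02) = 146.691558
iter 2: u=0.392439  f(a)=+1.341e-04  f'(a)=-4.092e-02  a ← 146.691558 − (+1.341e-04/-4.092e-02) = 146.694835
iter 3: u=0.392430  f(a)=+4.538e-09  f'(a)=-4.091e-02  a ← 146.694835 − (+4.538e-09/-4.091e-02) = 146.694835
iter 4: u=0.392430  f(a)=+0.000e+00  f'(a)=-4.091e-02  a ← 146.694835 − (+0.000e+00/-4.091e-02) = 146.694835
converged: |Δa| < 1e-12 after 4 iterations
sag = a·(cosh(S/(2a)) − 1) = 146.694835·(cosh(0.392430) − 1) = 11.441324
T_max/T_min = cosh(S/(2a)) = 1.077994

a=146.695 sag=11.441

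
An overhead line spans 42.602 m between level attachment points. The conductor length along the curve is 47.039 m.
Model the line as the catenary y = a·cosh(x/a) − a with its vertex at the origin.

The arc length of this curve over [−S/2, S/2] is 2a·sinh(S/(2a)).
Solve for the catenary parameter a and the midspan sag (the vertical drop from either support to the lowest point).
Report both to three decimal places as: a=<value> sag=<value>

a=27.357 sag=8.720

seed: a₀ = √(S³/(24(L−S))) = √(42.602³/(24·4.437)) = 26.946021
iter 1: u=0.790506  f(a)=+1.407e-01  f'(a)=-3.504e-01  a ← 26.946021 − (+1.407e-01/-3.504e-01) = 27.347640
iter 2: u=0.778897  f(a)=+3.208e-03  f'(a)=-3.346e-01  a ← 27.347640 − (+3.208e-03/-3.346e-01) = 27.357228
iter 3: u=0.778624  f(a)=+1.753e-06  f'(a)=-3.342e-01  a ← 27.357228 − (+1.753e-06/-3.342e-01) = 27.357233
iter 4: u=0.778624  f(a)=+5.187e-13  f'(a)=-3.342e-01  a ← 27.357233 − (+5.187e-13/-3.342e-01) = 27.357233
converged: |Δa| < 1e-12 after 4 iterations
sag = a·(cosh(S/(2a)) − 1) = 27.357233·(cosh(0.778624) − 1) = 8.720254
T_max/T_min = cosh(S/(2a)) = 1.318755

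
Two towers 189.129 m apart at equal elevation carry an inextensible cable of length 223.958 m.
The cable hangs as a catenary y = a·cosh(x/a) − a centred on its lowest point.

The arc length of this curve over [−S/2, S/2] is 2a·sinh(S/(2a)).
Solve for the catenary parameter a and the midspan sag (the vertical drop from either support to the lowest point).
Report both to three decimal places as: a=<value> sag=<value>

a=92.349 sag=52.798

seed: a₀ = √(S³/(24(L−S))) = √(189.129³/(24·34.829)) = 89.962407
iter 1: u=1.051156  f(a)=+1.976e+00  f'(a)=-8.633e-01  a ← 89.962407 − (+1.976e+00/-8.633e-01) = 92.250810
iter 2: u=1.025080  f(a)=+7.789e-02  f'(a)=-7.964e-01  a ← 92.250810 − (+7.789e-02/-7.964e-01) = 92.348610
iter 3: u=1.023995  f(a)=+1.321e-04  f'(a)=-7.937e-01  a ← 92.348610 − (+1.321e-04/-7.937e-01) = 92.348776
iter 4: u=1.023993  f(a)=+3.813e-10  f'(a)=-7.937e-01  a ← 92.348776 − (+3.813e-10/-7.937e-01) = 92.348776
iter 5: u=1.023993  f(a)=+2.842e-14  f'(a)=-7.937e-01  a ← 92.348776 − (+2.842e-14/-7.937e-01) = 92.348776
converged: |Δa| < 1e-12 after 5 iterations
sag = a·(cosh(S/(2a)) − 1) = 92.348776·(cosh(1.023993) − 1) = 52.798022
T_max/T_min = cosh(S/(2a)) = 1.571724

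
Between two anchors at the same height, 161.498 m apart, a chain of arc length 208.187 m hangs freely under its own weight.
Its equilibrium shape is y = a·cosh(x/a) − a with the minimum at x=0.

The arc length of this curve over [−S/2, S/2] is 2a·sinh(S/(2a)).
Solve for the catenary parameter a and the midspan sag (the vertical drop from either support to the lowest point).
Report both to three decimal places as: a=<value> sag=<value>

seed: a₀ = √(S³/(24(L−S))) = √(161.498³/(24·46.689)) = 61.310918
iter 1: u=1.317041  f(a)=+4.221e+00  f'(a)=-1.804e+00  a ← 61.310918 − (+4.221e+00/-1.804e+00) = 63.650388
iter 2: u=1.268633  f(a)=+2.536e-01  f'(a)=-1.593e+00  a ← 63.650388 − (+2.536e-01/-1.593e+00) = 63.809562
iter 3: u=1.265469  f(a)=+1.045e-03  f'(a)=-1.580e+00  a ← 63.809562 − (+1.045e-03/-1.580e+00) = 63.810224
iter 4: u=1.265456  f(a)=+1.791e-08  f'(a)=-1.580e+00  a ← 63.810224 − (+1.791e-08/-1.580e+00) = 63.810224
iter 5: u=1.265456  f(a)=-2.842e-14  f'(a)=-1.580e+00  a ← 63.810224 − (-2.842e-14/-1.580e+00) = 63.810224
converged: |Δa| < 1e-12 after 5 iterations
sag = a·(cosh(S/(2a)) − 1) = 63.810224·(cosh(1.265456) − 1) = 58.284827
T_max/T_min = cosh(S/(2a)) = 1.913409

a=63.810 sag=58.285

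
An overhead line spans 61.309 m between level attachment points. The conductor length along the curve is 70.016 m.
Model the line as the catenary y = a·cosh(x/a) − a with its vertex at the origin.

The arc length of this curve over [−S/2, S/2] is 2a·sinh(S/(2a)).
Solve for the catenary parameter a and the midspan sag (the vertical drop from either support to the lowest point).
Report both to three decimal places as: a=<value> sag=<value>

seed: a₀ = √(S³/(24(L−S))) = √(61.309³/(24·8.707)) = 33.208286
iter 1: u=0.923098  f(a)=+3.786e-01  f'(a)=-5.705e-01  a ← 33.208286 − (+3.786e-01/-5.705e-01) = 33.871938
iter 2: u=0.905012  f(a)=+1.165e-02  f'(a)=-5.358e-01  a ← 33.871938 − (+1.165e-02/-5.358e-01) = 33.893673
iter 3: u=0.904431  f(a)=+1.180e-05  f'(a)=-5.348e-01  a ← 33.893673 − (+1.180e-05/-5.348e-01) = 33.893695
iter 4: u=0.904431  f(a)=+1.212e-11  f'(a)=-5.348e-01  a ← 33.893695 − (+1.212e-11/-5.348e-01) = 33.893695
converged: |Δa| < 1e-12 after 4 iterations
sag = a·(cosh(S/(2a)) − 1) = 33.893695·(cosh(0.904431) − 1) = 14.833532
T_max/T_min = cosh(S/(2a)) = 1.437649

a=33.894 sag=14.834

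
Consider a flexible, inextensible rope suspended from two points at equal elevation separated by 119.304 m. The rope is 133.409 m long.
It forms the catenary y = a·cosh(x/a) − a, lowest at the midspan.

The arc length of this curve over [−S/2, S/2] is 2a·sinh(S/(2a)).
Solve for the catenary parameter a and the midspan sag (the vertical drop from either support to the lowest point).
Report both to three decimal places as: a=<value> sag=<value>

seed: a₀ = √(S³/(24(L−S))) = √(119.304³/(24·14.105)) = 70.825613
iter 1: u=0.842238  f(a)=+5.088e-01  f'(a)=-4.273e-01  a ← 70.825613 − (+5.088e-01/-4.273e-01) = 72.016426
iter 2: u=0.828311  f(a)=+1.312e-02  f'(a)=-4.055e-01  a ← 72.016426 − (+1.312e-02/-4.055e-01) = 72.048771
iter 3: u=0.827939  f(a)=+9.227e-06  f'(a)=-4.049e-01  a ← 72.048771 − (+9.227e-06/-4.049e-01) = 72.048793
iter 4: u=0.827939  f(a)=+4.604e-12  f'(a)=-4.049e-01  a ← 72.048793 − (+4.604e-12/-4.049e-01) = 72.048793
converged: |Δa| < 1e-12 after 4 iterations
sag = a·(cosh(S/(2a)) − 1) = 72.048793·(cosh(0.827939) − 1) = 26.137351
T_max/T_min = cosh(S/(2a)) = 1.362773

a=72.049 sag=26.137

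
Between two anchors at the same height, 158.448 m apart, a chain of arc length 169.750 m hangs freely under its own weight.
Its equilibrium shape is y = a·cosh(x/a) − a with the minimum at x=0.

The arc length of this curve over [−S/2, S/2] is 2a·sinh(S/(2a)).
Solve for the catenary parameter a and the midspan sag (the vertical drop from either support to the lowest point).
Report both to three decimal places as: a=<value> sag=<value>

seed: a₀ = √(S³/(24(L−S))) = √(158.448³/(24·11.302)) = 121.100760
iter 1: u=0.654199  f(a)=+2.443e-01  f'(a)=-1.948e-01  a ← 121.100760 − (+2.443e-01/-1.948e-01) = 122.355233
iter 2: u=0.647492  f(a)=+3.848e-03  f'(a)=-1.887e-01  a ← 122.355233 − (+3.848e-03/-1.887e-01) = 122.375631
iter 3: u=0.647384  f(a)=+9.887e-07  f'(a)=-1.886e-01  a ← 122.375631 − (+9.887e-07/-1.886e-01) = 122.375636
iter 4: u=0.647384  f(a)=+5.684e-14  f'(a)=-1.886e-01  a ← 122.375636 − (+5.684e-14/-1.886e-01) = 122.375636
converged: |Δa| < 1e-12 after 4 iterations
sag = a·(cosh(S/(2a)) − 1) = 122.375636·(cosh(0.647384) − 1) = 26.552407
T_max/T_min = cosh(S/(2a)) = 1.216975

a=122.376 sag=26.552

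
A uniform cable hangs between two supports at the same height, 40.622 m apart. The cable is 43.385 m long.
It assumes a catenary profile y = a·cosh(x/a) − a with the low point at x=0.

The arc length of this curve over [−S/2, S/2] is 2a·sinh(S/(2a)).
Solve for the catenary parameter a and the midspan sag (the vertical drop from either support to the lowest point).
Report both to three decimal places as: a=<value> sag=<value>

a=32.113 sag=6.640

seed: a₀ = √(S³/(24(L−S))) = √(40.622³/(24·2.763)) = 31.794053
iter 1: u=0.638830  f(a)=+5.693e-02  f'(a)=-1.810e-01  a ← 31.794053 − (+5.693e-02/-1.810e-01) = 32.108580
iter 2: u=0.632572  f(a)=+8.558e-04  f'(a)=-1.756e-01  a ← 32.108580 − (+8.558e-04/-1.756e-01) = 32.113454
iter 3: u=0.632476  f(a)=+2.000e-07  f'(a)=-1.755e-01  a ← 32.113454 − (+2.000e-07/-1.755e-01) = 32.113455
iter 4: u=0.632476  f(a)=+1.421e-14  f'(a)=-1.755e-01  a ← 32.113455 − (+1.421e-14/-1.755e-01) = 32.113455
converged: |Δa| < 1e-12 after 4 iterations
sag = a·(cosh(S/(2a)) − 1) = 32.113455·(cosh(0.632476) − 1) = 6.640107
T_max/T_min = cosh(S/(2a)) = 1.206770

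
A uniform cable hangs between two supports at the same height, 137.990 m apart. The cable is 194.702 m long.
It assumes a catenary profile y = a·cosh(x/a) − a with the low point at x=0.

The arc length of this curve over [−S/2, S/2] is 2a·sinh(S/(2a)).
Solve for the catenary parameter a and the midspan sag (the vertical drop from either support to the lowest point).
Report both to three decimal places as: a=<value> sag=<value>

a=46.424 sag=61.430

seed: a₀ = √(S³/(24(L−S))) = √(137.990³/(24·56.712)) = 43.936789
iter 1: u=1.570324  f(a)=+7.417e+00  f'(a)=-3.277e+00  a ← 43.936789 − (+7.417e+00/-3.277e+00) = 46.200358
iter 2: u=1.493387  f(a)=+6.117e-01  f'(a)=-2.757e+00  a ← 46.200358 − (+6.117e-01/-2.757e+00) = 46.422271
iter 3: u=1.486248  f(a)=+4.988e-03  f'(a)=-2.712e+00  a ← 46.422271 − (+4.988e-03/-2.712e+00) = 46.424110
iter 4: u=1.486189  f(a)=+3.375e-07  f'(a)=-2.712e+00  a ← 46.424110 − (+3.375e-07/-2.712e+00) = 46.424111
iter 5: u=1.486189  f(a)=-5.684e-14  f'(a)=-2.712e+00  a ← 46.424111 − (-5.684e-14/-2.712e+00) = 46.424111
converged: |Δa| < 1e-12 after 5 iterations
sag = a·(cosh(S/(2a)) − 1) = 46.424111·(cosh(1.486189) − 1) = 61.429565
T_max/T_min = cosh(S/(2a)) = 2.323225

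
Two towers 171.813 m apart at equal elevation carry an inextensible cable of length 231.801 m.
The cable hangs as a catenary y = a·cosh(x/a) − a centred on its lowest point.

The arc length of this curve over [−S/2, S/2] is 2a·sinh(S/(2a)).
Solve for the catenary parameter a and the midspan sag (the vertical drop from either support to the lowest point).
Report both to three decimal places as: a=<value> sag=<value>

a=62.242 sag=69.314

seed: a₀ = √(S³/(24(L−S))) = √(171.813³/(24·59.988)) = 59.353484
iter 1: u=1.447371  f(a)=+6.606e+00  f'(a)=-2.478e+00  a ← 59.353484 − (+6.606e+00/-2.478e+00) = 62.019620
iter 2: u=1.385150  f(a)=+4.712e-01  f'(a)=-2.136e+00  a ← 62.019620 − (+4.712e-01/-2.136e+00) = 62.240235
iter 3: u=1.380241  f(a)=+2.804e-03  f'(a)=-2.110e+00  a ← 62.240235 − (+2.804e-03/-2.110e+00) = 62.241564
iter 4: u=1.380211  f(a)=+1.006e-07  f'(a)=-2.110e+00  a ← 62.241564 − (+1.006e-07/-2.110e+00) = 62.241564
iter 5: u=1.380211  f(a)=+2.842e-14  f'(a)=-2.110e+00  a ← 62.241564 − (+2.842e-14/-2.110e+00) = 62.241564
converged: |Δa| < 1e-12 after 5 iterations
sag = a·(cosh(S/(2a)) − 1) = 62.241564·(cosh(1.380211) − 1) = 69.314273
T_max/T_min = cosh(S/(2a)) = 2.113633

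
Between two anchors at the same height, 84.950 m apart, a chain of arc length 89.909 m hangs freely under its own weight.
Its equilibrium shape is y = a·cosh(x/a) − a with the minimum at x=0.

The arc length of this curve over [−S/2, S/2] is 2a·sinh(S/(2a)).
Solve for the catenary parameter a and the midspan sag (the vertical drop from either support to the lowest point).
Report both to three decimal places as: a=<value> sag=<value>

seed: a₀ = √(S³/(24(L−S))) = √(84.950³/(24·4.959)) = 71.769910
iter 1: u=0.591822  f(a)=+8.757e-02  f'(a)=-1.431e-01  a ← 71.769910 − (+8.757e-02/-1.431e-01) = 72.381911
iter 2: u=0.586818  f(a)=+1.133e-03  f'(a)=-1.394e-01  a ← 72.381911 − (+1.133e-03/-1.394e-01) = 72.390037
iter 3: u=0.586752  f(a)=+1.951e-07  f'(a)=-1.394e-01  a ← 72.390037 − (+1.951e-07/-1.394e-01) = 72.390038
iter 4: u=0.586752  f(a)=+0.000e+00  f'(a)=-1.394e-01  a ← 72.390038 − (+0.000e+00/-1.394e-01) = 72.390038
converged: |Δa| < 1e-12 after 4 iterations
sag = a·(cosh(S/(2a)) − 1) = 72.390038·(cosh(0.586752) − 1) = 12.822782
T_max/T_min = cosh(S/(2a)) = 1.177135

a=72.390 sag=12.823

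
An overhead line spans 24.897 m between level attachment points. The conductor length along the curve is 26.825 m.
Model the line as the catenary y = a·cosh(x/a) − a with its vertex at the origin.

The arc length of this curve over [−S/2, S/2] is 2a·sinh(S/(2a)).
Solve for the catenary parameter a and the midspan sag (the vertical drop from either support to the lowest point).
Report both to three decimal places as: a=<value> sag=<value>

seed: a₀ = √(S³/(24(L−S))) = √(24.897³/(24·1.928)) = 18.262549
iter 1: u=0.681641  f(a)=+4.529e-02  f'(a)=-2.211e-01  a ← 18.262549 − (+4.529e-02/-2.211e-01) = 18.467370
iter 2: u=0.674081  f(a)=+7.732e-04  f'(a)=-2.136e-01  a ← 18.467370 − (+7.732e-04/-2.136e-01) = 18.470990
iter 3: u=0.673949  f(a)=+2.340e-07  f'(a)=-2.135e-01  a ← 18.470990 − (+2.340e-07/-2.135e-01) = 18.470991
iter 4: u=0.673949  f(a)=+2.132e-14  f'(a)=-2.135e-01  a ← 18.470991 − (+2.132e-14/-2.135e-01) = 18.470991
converged: |Δa| < 1e-12 after 4 iterations
sag = a·(cosh(S/(2a)) − 1) = 18.470991·(cosh(0.673949) − 1) = 4.356025
T_max/T_min = cosh(S/(2a)) = 1.235831

a=18.471 sag=4.356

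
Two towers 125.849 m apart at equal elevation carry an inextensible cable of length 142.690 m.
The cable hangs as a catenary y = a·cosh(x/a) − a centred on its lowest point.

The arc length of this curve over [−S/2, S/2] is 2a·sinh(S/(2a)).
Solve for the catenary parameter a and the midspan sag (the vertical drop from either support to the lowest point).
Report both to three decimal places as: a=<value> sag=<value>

seed: a₀ = √(S³/(24(L−S))) = √(125.849³/(24·16.841)) = 70.223924
iter 1: u=0.896055  f(a)=+6.892e-01  f'(a)=-5.193e-01  a ← 70.223924 − (+6.892e-01/-5.193e-01) = 71.551107
iter 2: u=0.879434  f(a)=+2.002e-02  f'(a)=-4.895e-01  a ← 71.551107 − (+2.002e-02/-4.895e-01) = 71.592011
iter 3: u=0.878932  f(a)=+1.802e-05  f'(a)=-4.886e-01  a ← 71.592011 − (+1.802e-05/-4.886e-01) = 71.592048
iter 4: u=0.878931  f(a)=+1.464e-11  f'(a)=-4.886e-01  a ← 71.592048 − (+1.464e-11/-4.886e-01) = 71.592048
converged: |Δa| < 1e-12 after 4 iterations
sag = a·(cosh(S/(2a)) − 1) = 71.592048·(cosh(0.878931) − 1) = 29.479859
T_max/T_min = cosh(S/(2a)) = 1.411776

a=71.592 sag=29.480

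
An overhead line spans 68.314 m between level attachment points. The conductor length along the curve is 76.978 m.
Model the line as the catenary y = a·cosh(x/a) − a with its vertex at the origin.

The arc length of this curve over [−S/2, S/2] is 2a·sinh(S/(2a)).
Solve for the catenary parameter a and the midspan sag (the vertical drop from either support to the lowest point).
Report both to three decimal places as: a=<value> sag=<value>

seed: a₀ = √(S³/(24(L−S))) = √(68.314³/(24·8.664)) = 39.156127
iter 1: u=0.872328  f(a)=+3.357e-01  f'(a)=-4.771e-01  a ← 39.156127 − (+3.357e-01/-4.771e-01) = 39.859659
iter 2: u=0.856932  f(a)=+9.261e-03  f'(a)=-4.511e-01  a ← 39.859659 − (+9.261e-03/-4.511e-01) = 39.880186
iter 3: u=0.856490  f(a)=+7.491e-06  f'(a)=-4.504e-01  a ← 39.880186 − (+7.491e-06/-4.504e-01) = 39.880203
iter 4: u=0.856490  f(a)=+4.917e-12  f'(a)=-4.504e-01  a ← 39.880203 − (+4.917e-12/-4.504e-01) = 39.880203
converged: |Δa| < 1e-12 after 4 iterations
sag = a·(cosh(S/(2a)) − 1) = 39.880203·(cosh(0.856490) − 1) = 15.543923
T_max/T_min = cosh(S/(2a)) = 1.389765

a=39.880 sag=15.544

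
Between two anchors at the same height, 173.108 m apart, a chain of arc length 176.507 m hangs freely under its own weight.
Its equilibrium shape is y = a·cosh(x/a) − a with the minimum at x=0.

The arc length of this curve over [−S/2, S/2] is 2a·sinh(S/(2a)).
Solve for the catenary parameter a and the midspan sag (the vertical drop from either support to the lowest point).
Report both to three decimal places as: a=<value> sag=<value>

seed: a₀ = √(S³/(24(L−S))) = √(173.108³/(24·3.399)) = 252.170631
iter 1: u=0.343236  f(a)=+2.008e-02  f'(a)=-2.728e-02  a ← 252.170631 − (+2.008e-02/-2.728e-02) = 252.906720
iter 2: u=0.342237  f(a)=+8.825e-05  f'(a)=-2.704e-02  a ← 252.906720 − (+8.825e-05/-2.704e-02) = 252.909984
iter 3: u=0.342232  f(a)=+1.722e-09  f'(a)=-2.704e-02  a ← 252.909984 − (+1.722e-09/-2.704e-02) = 252.909984
iter 4: u=0.342232  f(a)=+0.000e+00  f'(a)=-2.704e-02  a ← 252.909984 − (+0.000e+00/-2.704e-02) = 252.909984
converged: |Δa| < 1e-12 after 4 iterations
sag = a·(cosh(S/(2a)) − 1) = 252.909984·(cosh(0.342232) − 1) = 14.955916
T_max/T_min = cosh(S/(2a)) = 1.059135

a=252.910 sag=14.956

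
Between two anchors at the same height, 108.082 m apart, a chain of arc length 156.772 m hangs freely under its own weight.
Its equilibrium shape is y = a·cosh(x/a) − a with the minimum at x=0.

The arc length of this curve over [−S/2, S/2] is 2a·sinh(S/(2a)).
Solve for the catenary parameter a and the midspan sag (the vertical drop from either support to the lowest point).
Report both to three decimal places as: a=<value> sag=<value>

a=34.895 sag=50.907

seed: a₀ = √(S³/(24(L−S))) = √(108.082³/(24·48.690)) = 32.870367
iter 1: u=1.644064  f(a)=+7.020e+00  f'(a)=-3.845e+00  a ← 32.870367 − (+7.020e+00/-3.845e+00) = 34.696332
iter 2: u=1.557542  f(a)=+6.274e-01  f'(a)=-3.185e+00  a ← 34.696332 − (+6.274e-01/-3.185e+00) = 34.893296
iter 3: u=1.548750  f(a)=+6.098e-03  f'(a)=-3.124e+00  a ← 34.893296 − (+6.098e-03/-3.124e+00) = 34.895248
iter 4: u=1.548664  f(a)=+5.885e-07  f'(a)=-3.123e+00  a ← 34.895248 − (+5.885e-07/-3.123e+00) = 34.895248
iter 5: u=1.548664  f(a)=+0.000e+00  f'(a)=-3.123e+00  a ← 34.895248 − (+0.000e+00/-3.123e+00) = 34.895248
converged: |Δa| < 1e-12 after 5 iterations
sag = a·(cosh(S/(2a)) − 1) = 34.895248·(cosh(1.548664) − 1) = 50.907102
T_max/T_min = cosh(S/(2a)) = 2.458855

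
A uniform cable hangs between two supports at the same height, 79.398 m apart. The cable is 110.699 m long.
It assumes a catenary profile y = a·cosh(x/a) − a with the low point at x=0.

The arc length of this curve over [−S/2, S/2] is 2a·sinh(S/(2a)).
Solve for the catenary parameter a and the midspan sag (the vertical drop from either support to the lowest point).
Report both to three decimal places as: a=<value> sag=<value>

a=27.219 sag=34.461

seed: a₀ = √(S³/(24(L−S))) = √(79.398³/(24·31.301)) = 25.812473
iter 1: u=1.537977  f(a)=+3.917e+00  f'(a)=-3.050e+00  a ← 25.812473 − (+3.917e+00/-3.050e+00) = 27.097053
iter 2: u=1.465067  f(a)=+3.114e-01  f'(a)=-2.582e+00  a ← 27.097053 − (+3.114e-01/-2.582e+00) = 27.217650
iter 3: u=1.458576  f(a)=+2.344e-03  f'(a)=-2.544e+00  a ← 27.217650 − (+2.344e-03/-2.544e+00) = 27.218572
iter 4: u=1.458526  f(a)=+1.350e-07  f'(a)=-2.543e+00  a ← 27.218572 − (+1.350e-07/-2.543e+00) = 27.218572
iter 5: u=1.458526  f(a)=-2.842e-14  f'(a)=-2.543e+00  a ← 27.218572 − (-2.842e-14/-2.543e+00) = 27.218572
converged: |Δa| < 1e-12 after 5 iterations
sag = a·(cosh(S/(2a)) − 1) = 27.218572·(cosh(1.458526) − 1) = 34.461391
T_max/T_min = cosh(S/(2a)) = 2.266098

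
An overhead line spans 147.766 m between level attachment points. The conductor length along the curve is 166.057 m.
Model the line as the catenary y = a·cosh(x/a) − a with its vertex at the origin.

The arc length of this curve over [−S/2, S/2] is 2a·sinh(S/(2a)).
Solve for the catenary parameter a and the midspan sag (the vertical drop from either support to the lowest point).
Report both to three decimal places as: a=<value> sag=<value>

a=87.279 sag=33.184

seed: a₀ = √(S³/(24(L−S))) = √(147.766³/(24·18.291)) = 85.730909
iter 1: u=0.861801  f(a)=+6.914e-01  f'(a)=-4.593e-01  a ← 85.730909 − (+6.914e-01/-4.593e-01) = 87.236346
iter 2: u=0.846929  f(a)=+1.863e-02  f'(a)=-4.348e-01  a ← 87.236346 − (+1.863e-02/-4.348e-01) = 87.279196
iter 3: u=0.846513  f(a)=+1.436e-05  f'(a)=-4.341e-01  a ← 87.279196 − (+1.436e-05/-4.341e-01) = 87.279229
iter 4: u=0.846513  f(a)=+8.583e-12  f'(a)=-4.341e-01  a ← 87.279229 − (+8.583e-12/-4.341e-01) = 87.279229
converged: |Δa| < 1e-12 after 4 iterations
sag = a·(cosh(S/(2a)) − 1) = 87.279229·(cosh(0.846513) − 1) = 33.184025
T_max/T_min = cosh(S/(2a)) = 1.380205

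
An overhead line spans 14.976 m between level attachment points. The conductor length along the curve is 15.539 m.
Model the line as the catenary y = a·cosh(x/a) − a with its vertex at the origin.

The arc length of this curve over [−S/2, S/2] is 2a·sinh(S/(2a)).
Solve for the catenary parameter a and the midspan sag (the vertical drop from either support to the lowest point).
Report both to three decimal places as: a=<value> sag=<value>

a=15.855 sag=1.801

seed: a₀ = √(S³/(24(L−S))) = √(14.976³/(24·0.563)) = 15.766450
iter 1: u=0.474933  f(a)=+6.384e-03  f'(a)=-7.304e-02  a ← 15.766450 − (+6.384e-03/-7.304e-02) = 15.853849
iter 2: u=0.472314  f(a)=+5.347e-05  f'(a)=-7.182e-02  a ← 15.853849 − (+5.347e-05/-7.182e-02) = 15.854594
iter 3: u=0.472292  f(a)=+3.822e-09  f'(a)=-7.181e-02  a ← 15.854594 − (+3.822e-09/-7.181e-02) = 15.854594
iter 4: u=0.472292  f(a)=-3.553e-15  f'(a)=-7.181e-02  a ← 15.854594 − (-3.553e-15/-7.181e-02) = 15.854594
converged: |Δa| < 1e-12 after 4 iterations
sag = a·(cosh(S/(2a)) − 1) = 15.854594·(cosh(0.472292) − 1) = 1.801376
T_max/T_min = cosh(S/(2a)) = 1.113619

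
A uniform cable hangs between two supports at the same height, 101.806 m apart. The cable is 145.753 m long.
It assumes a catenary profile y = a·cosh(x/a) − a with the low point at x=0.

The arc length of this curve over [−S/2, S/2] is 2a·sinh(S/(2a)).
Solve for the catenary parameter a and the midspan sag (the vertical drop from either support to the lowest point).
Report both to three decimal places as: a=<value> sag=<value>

seed: a₀ = √(S³/(24(L−S))) = √(101.806³/(24·43.947)) = 31.629318
iter 1: u=1.609361  f(a)=+6.055e+00  f'(a)=-3.568e+00  a ← 31.629318 − (+6.055e+00/-3.568e+00) = 33.326151
iter 2: u=1.527419  f(a)=+5.214e-01  f'(a)=-2.978e+00  a ← 33.326151 − (+5.214e-01/-2.978e+00) = 33.501230
iter 3: u=1.519437  f(a)=+4.671e-03  f'(a)=-2.925e+00  a ← 33.501230 − (+4.671e-03/-2.925e+00) = 33.502827
iter 4: u=1.519364  f(a)=+3.823e-07  f'(a)=-2.925e+00  a ← 33.502827 − (+3.823e-07/-2.925e+00) = 33.502827
iter 5: u=1.519364  f(a)=+0.000e+00  f'(a)=-2.925e+00  a ← 33.502827 − (+0.000e+00/-2.925e+00) = 33.502827
converged: |Δa| < 1e-12 after 5 iterations
sag = a·(cosh(S/(2a)) − 1) = 33.502827·(cosh(1.519364) − 1) = 46.705799
T_max/T_min = cosh(S/(2a)) = 2.394085

a=33.503 sag=46.706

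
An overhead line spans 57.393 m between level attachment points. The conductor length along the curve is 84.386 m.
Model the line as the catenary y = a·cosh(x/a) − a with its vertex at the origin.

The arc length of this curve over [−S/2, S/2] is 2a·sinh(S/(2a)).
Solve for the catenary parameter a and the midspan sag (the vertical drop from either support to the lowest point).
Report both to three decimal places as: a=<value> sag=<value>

a=18.177 sag=27.765

seed: a₀ = √(S³/(24(L−S))) = √(57.393³/(24·26.993)) = 17.082727
iter 1: u=1.679855  f(a)=+4.075e+00  f'(a)=-4.147e+00  a ← 17.082727 − (+4.075e+00/-4.147e+00) = 18.065359
iter 2: u=1.588482  f(a)=+3.780e-01  f'(a)=-3.410e+00  a ← 18.065359 − (+3.780e-01/-3.410e+00) = 18.176219
iter 3: u=1.578794  f(a)=+3.989e-03  f'(a)=-3.338e+00  a ← 18.176219 − (+3.989e-03/-3.338e+00) = 18.177413
iter 4: u=1.578690  f(a)=+4.544e-07  f'(a)=-3.338e+00  a ← 18.177413 − (+4.544e-07/-3.338e+00) = 18.177413
iter 5: u=1.578690  f(a)=+1.421e-14  f'(a)=-3.338e+00  a ← 18.177413 − (+1.421e-14/-3.338e+00) = 18.177413
converged: |Δa| < 1e-12 after 5 iterations
sag = a·(cosh(S/(2a)) − 1) = 18.177413·(cosh(1.578690) − 1) = 27.764589
T_max/T_min = cosh(S/(2a)) = 2.527422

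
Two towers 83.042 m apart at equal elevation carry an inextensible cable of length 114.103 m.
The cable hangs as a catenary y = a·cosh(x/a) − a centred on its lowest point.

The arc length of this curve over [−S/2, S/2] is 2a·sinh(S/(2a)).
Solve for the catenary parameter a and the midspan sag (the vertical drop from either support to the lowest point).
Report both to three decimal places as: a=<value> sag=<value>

a=29.154 sag=34.915

seed: a₀ = √(S³/(24(L−S))) = √(83.042³/(24·31.061)) = 27.716179
iter 1: u=1.498078  f(a)=+3.678e+00  f'(a)=-2.786e+00  a ← 27.716179 − (+3.678e+00/-2.786e+00) = 29.036005
iter 2: u=1.429983  f(a)=+2.790e-01  f'(a)=-2.378e+00  a ← 29.036005 − (+2.790e-01/-2.378e+00) = 29.153319
iter 3: u=1.424229  f(a)=+1.897e-03  f'(a)=-2.346e+00  a ← 29.153319 − (+1.897e-03/-2.346e+00) = 29.154127
iter 4: u=1.424189  f(a)=+8.905e-08  f'(a)=-2.346e+00  a ← 29.154127 − (+8.905e-08/-2.346e+00) = 29.154127
iter 5: u=1.424189  f(a)=+1.421e-14  f'(a)=-2.346e+00  a ← 29.154127 − (+1.421e-14/-2.346e+00) = 29.154127
converged: |Δa| < 1e-12 after 5 iterations
sag = a·(cosh(S/(2a)) − 1) = 29.154127·(cosh(1.424189) − 1) = 34.914873
T_max/T_min = cosh(S/(2a)) = 2.197596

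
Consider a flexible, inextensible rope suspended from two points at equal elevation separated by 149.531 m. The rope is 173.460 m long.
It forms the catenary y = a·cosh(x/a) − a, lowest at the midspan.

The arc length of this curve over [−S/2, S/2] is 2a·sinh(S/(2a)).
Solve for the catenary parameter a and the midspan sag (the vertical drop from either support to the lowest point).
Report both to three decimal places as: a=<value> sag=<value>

a=78.069 sag=38.622

seed: a₀ = √(S³/(24(L−S))) = √(149.531³/(24·23.929)) = 76.300777
iter 1: u=0.979879  f(a)=+1.175e+00  f'(a)=-6.896e-01  a ← 76.300777 − (+1.175e+00/-6.896e-01) = 78.005358
iter 2: u=0.958466  f(a)=+4.054e-02  f'(a)=-6.427e-01  a ← 78.005358 − (+4.054e-02/-6.427e-01) = 78.068437
iter 3: u=0.957692  f(a)=+5.205e-05  f'(a)=-6.411e-01  a ← 78.068437 − (+5.205e-05/-6.411e-01) = 78.068518
iter 4: u=0.957691  f(a)=+8.600e-11  f'(a)=-6.411e-01  a ← 78.068518 − (+8.600e-11/-6.411e-01) = 78.068518
iter 5: u=0.957691  f(a)=+0.000e+00  f'(a)=-6.411e-01  a ← 78.068518 − (+0.000e+00/-6.411e-01) = 78.068518
converged: |Δa| < 1e-12 after 5 iterations
sag = a·(cosh(S/(2a)) − 1) = 78.068518·(cosh(0.957691) − 1) = 38.622469
T_max/T_min = cosh(S/(2a)) = 1.494725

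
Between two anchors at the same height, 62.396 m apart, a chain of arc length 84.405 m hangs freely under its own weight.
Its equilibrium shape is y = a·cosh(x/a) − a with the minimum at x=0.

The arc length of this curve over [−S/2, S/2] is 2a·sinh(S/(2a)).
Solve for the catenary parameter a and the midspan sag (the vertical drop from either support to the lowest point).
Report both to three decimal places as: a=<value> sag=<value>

seed: a₀ = √(S³/(24(L−S))) = √(62.396³/(24·22.009)) = 21.445163
iter 1: u=1.454780  f(a)=+2.450e+00  f'(a)=-2.521e+00  a ← 21.445163 − (+2.450e+00/-2.521e+00) = 22.416885
iter 2: u=1.391719  f(a)=+1.764e-01  f'(a)=-2.170e+00  a ← 22.416885 − (+1.764e-01/-2.170e+00) = 22.498150
iter 3: u=1.386692  f(a)=+1.071e-03  f'(a)=-2.144e+00  a ← 22.498150 − (+1.071e-03/-2.144e+00) = 22.498649
iter 4: u=1.386661  f(a)=+3.998e-08  f'(a)=-2.144e+00  a ← 22.498649 − (+3.998e-08/-2.144e+00) = 22.498649
iter 5: u=1.386661  f(a)=+1.421e-14  f'(a)=-2.144e+00  a ← 22.498649 − (+1.421e-14/-2.144e+00) = 22.498649
converged: |Δa| < 1e-12 after 5 iterations
sag = a·(cosh(S/(2a)) − 1) = 22.498649·(cosh(1.386661) − 1) = 25.326451
T_max/T_min = cosh(S/(2a)) = 2.125688

a=22.499 sag=25.326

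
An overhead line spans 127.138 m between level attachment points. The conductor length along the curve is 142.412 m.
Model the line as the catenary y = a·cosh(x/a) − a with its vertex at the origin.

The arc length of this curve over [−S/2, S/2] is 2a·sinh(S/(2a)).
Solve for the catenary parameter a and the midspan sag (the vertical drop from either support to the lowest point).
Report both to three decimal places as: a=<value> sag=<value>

seed: a₀ = √(S³/(24(L−S))) = √(127.138³/(24·15.274)) = 74.874002
iter 1: u=0.849013  f(a)=+5.600e-01  f'(a)=-4.382e-01  a ← 74.874002 − (+5.600e-01/-4.382e-01) = 76.152131
iter 2: u=0.834763  f(a)=+1.466e-02  f'(a)=-4.155e-01  a ← 76.152131 − (+1.466e-02/-4.155e-01) = 76.187419
iter 3: u=0.834377  f(a)=+1.065e-05  f'(a)=-4.149e-01  a ← 76.187419 − (+1.065e-05/-4.149e-01) = 76.187445
iter 4: u=0.834376  f(a)=+5.627e-12  f'(a)=-4.149e-01  a ← 76.187445 − (+5.627e-12/-4.149e-01) = 76.187445
converged: |Δa| < 1e-12 after 4 iterations
sag = a·(cosh(S/(2a)) − 1) = 76.187445·(cosh(0.834376) − 1) = 28.094966
T_max/T_min = cosh(S/(2a)) = 1.368761

a=76.187 sag=28.095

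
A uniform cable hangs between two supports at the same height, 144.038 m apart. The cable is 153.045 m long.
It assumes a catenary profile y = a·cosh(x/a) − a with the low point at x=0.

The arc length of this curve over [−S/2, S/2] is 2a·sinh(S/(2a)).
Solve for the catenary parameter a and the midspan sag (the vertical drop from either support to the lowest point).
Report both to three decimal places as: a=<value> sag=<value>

seed: a₀ = √(S³/(24(L−S))) = √(144.038³/(24·9.007)) = 117.576336
iter 1: u=0.612530  f(a)=+1.705e-01  f'(a)=-1.590e-01  a ← 117.576336 − (+1.705e-01/-1.590e-01) = 118.648321
iter 2: u=0.606996  f(a)=+2.360e-03  f'(a)=-1.547e-01  a ← 118.648321 − (+2.360e-03/-1.547e-01) = 118.663578
iter 3: u=0.606917  f(a)=+4.661e-07  f'(a)=-1.546e-01  a ← 118.663578 − (+4.661e-07/-1.546e-01) = 118.663581
iter 4: u=0.606917  f(a)=+2.842e-14  f'(a)=-1.546e-01  a ← 118.663581 − (+2.842e-14/-1.546e-01) = 118.663581
converged: |Δa| < 1e-12 after 4 iterations
sag = a·(cosh(S/(2a)) − 1) = 118.663581·(cosh(0.606917) − 1) = 22.533935
T_max/T_min = cosh(S/(2a)) = 1.189898

a=118.664 sag=22.534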